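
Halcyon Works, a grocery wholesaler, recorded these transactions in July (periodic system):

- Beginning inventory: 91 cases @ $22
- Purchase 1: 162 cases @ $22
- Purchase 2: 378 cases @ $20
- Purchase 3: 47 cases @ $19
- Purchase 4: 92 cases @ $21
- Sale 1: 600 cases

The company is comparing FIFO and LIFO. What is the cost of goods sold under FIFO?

FIFO COGS: 91 @ $22 + 162 @ $22 + 347 @ $20 = $12,506
LIFO COGS: 92 @ $21 + 47 @ $19 + 378 @ $20 + 83 @ $22 = $12,211

COGS = $12,506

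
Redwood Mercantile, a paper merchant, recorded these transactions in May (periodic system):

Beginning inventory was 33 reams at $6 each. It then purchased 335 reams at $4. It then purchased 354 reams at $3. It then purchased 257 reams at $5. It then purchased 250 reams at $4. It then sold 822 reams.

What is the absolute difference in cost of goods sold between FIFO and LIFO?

FIFO COGS: 33 @ $6 + 335 @ $4 + 354 @ $3 + 100 @ $5 = $3,100
LIFO COGS: 250 @ $4 + 257 @ $5 + 315 @ $3 = $3,230
Difference = |$3,100 − $3,230| = $130

$130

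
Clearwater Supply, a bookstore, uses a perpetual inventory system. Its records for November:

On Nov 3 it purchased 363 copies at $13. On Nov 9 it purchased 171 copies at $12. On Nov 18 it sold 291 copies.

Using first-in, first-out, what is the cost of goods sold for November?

Nov 18, 291 sold [FIFO — oldest first]: 291 @ $13 = $3,783
Ending inventory: 72 @ $13 + 171 @ $12 = $2,988

COGS = $3,783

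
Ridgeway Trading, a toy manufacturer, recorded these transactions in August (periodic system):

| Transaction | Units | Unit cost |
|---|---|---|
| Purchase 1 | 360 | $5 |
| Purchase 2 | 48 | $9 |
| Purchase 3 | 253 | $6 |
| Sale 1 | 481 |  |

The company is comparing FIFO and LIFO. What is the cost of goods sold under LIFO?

FIFO COGS: 360 @ $5 + 48 @ $9 + 73 @ $6 = $2,670
LIFO COGS: 253 @ $6 + 48 @ $9 + 180 @ $5 = $2,850

COGS = $2,850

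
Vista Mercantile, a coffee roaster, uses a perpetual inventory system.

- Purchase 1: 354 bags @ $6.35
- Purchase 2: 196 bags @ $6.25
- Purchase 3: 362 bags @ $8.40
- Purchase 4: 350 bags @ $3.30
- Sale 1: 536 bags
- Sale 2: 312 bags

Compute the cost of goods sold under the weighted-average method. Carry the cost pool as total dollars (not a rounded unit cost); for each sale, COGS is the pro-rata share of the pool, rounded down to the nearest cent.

After Purchase 1: 354 on hand, pool $2,247.90 (≈ $6.3500 each)
After Purchase 2: 550 on hand, pool $3,472.90 (≈ $6.3144 each)
After Purchase 3: 912 on hand, pool $6,513.70 (≈ $7.1422 each)
After Purchase 4: 1262 on hand, pool $7,668.70 (≈ $6.0766 each)
Sale 1, sell 536: 536/1262 × $7,668.70 → $3,257.07
Sale 2, sell 312: 312/726 × $4,411.63 → $1,895.90
Total COGS = $3,257.07 + $1,895.90 = $5,152.97
Ending inventory (cost pool remaining) = $2,515.73

COGS = $5,152.97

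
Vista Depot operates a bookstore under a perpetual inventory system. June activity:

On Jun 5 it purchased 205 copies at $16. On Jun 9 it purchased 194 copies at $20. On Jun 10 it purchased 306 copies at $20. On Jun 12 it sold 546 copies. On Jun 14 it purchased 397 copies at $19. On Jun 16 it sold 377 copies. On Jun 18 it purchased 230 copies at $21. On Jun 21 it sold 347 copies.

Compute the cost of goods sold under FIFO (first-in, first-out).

COGS = $24,351

Jun 12, 546 sold [FIFO — oldest first]: 205 @ $16 + 194 @ $20 + 147 @ $20 = $10,100
Jun 16, 377 sold [FIFO — oldest first]: 159 @ $20 + 218 @ $19 = $7,322
Jun 21, 347 sold [FIFO — oldest first]: 179 @ $19 + 168 @ $21 = $6,929
Total COGS = $10,100 + $7,322 + $6,929 = $24,351
Ending inventory: 62 @ $21 = $1,302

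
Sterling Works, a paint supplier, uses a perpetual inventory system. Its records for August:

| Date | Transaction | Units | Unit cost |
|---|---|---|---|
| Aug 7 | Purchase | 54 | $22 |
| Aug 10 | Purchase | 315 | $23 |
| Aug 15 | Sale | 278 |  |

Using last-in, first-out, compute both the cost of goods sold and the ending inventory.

Aug 15, 278 sold [LIFO — newest first]: 278 @ $23 = $6,394
Ending inventory: 54 @ $22 + 37 @ $23 = $2,039

COGS = $6,394; ending inventory = $2,039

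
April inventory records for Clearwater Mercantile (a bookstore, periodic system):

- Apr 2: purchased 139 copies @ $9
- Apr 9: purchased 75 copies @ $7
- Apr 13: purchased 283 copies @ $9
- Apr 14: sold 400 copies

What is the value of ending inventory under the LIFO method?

Apr 14, 400 sold [LIFO — newest first]: 283 @ $9 + 75 @ $7 + 42 @ $9 = $3,450
Ending inventory: 97 @ $9 = $873

Ending inventory = $873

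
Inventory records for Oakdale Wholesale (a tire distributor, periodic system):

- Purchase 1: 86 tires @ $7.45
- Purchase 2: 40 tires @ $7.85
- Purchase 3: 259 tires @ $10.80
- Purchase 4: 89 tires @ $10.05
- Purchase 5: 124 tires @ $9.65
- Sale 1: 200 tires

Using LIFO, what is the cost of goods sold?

COGS = $1,960.40

Sale 1 (200) [LIFO — newest first]: 124 @ $9.65 + 76 @ $10.05 = $1,960.40
Ending inventory: 86 @ $7.45 + 40 @ $7.85 + 259 @ $10.80 + 13 @ $10.05 = $3,882.55
Check: goods available $5,842.95 = COGS $1,960.40 + ending $3,882.55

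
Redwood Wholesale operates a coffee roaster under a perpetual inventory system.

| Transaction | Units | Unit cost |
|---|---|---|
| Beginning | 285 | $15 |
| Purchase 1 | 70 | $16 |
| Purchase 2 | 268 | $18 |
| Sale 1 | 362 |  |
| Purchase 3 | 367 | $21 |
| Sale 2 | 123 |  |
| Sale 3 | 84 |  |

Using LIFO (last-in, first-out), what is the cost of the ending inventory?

Ending inventory = $7,275

Sale 1 (362) [LIFO — newest first]: 268 @ $18 + 70 @ $16 + 24 @ $15 = $6,304
Sale 2 (123) [LIFO — newest first]: 123 @ $21 = $2,583
Sale 3 (84) [LIFO — newest first]: 84 @ $21 = $1,764
Total COGS = $6,304 + $2,583 + $1,764 = $10,651
Ending inventory: 261 @ $15 + 160 @ $21 = $7,275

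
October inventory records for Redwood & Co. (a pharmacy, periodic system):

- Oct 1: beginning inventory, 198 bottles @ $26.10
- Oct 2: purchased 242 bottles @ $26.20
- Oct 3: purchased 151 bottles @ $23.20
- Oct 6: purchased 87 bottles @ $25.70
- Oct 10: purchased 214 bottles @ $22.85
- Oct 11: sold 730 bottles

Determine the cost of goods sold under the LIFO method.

COGS = $17,909.00

Oct 11, 730 sold [LIFO — newest first]: 214 @ $22.85 + 87 @ $25.70 + 151 @ $23.20 + 242 @ $26.20 + 36 @ $26.10 = $17,909.00
Ending inventory: 162 @ $26.10 = $4,228.20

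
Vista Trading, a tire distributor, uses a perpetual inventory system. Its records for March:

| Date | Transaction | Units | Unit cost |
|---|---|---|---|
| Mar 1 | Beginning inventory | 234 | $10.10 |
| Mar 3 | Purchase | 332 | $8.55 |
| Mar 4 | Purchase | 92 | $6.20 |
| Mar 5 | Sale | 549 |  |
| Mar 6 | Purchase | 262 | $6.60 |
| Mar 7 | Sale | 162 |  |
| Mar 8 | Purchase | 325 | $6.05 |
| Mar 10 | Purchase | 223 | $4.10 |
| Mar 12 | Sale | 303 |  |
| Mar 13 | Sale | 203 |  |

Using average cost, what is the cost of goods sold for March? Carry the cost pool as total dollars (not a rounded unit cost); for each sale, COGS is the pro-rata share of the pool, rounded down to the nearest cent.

COGS = $8,925.42

After Mar 1: 234 on hand, pool $2,363.40 (≈ $10.1000 each)
After Mar 3: 566 on hand, pool $5,202.00 (≈ $9.1908 each)
After Mar 4: 658 on hand, pool $5,772.40 (≈ $8.7726 each)
Mar 5, sell 549: 549/658 × $5,772.40 → $4,816.18
After Mar 6: 371 on hand, pool $2,685.42 (≈ $7.2383 each)
Mar 7, sell 162: 162/371 × $2,685.42 → $1,172.60
After Mar 8: 534 on hand, pool $3,479.07 (≈ $6.5151 each)
After Mar 10: 757 on hand, pool $4,393.37 (≈ $5.8037 each)
Mar 12, sell 303: 303/757 × $4,393.37 → $1,758.50
Mar 13, sell 203: 203/454 × $2,634.87 → $1,178.14
Total COGS = $4,816.18 + $1,172.60 + $1,758.50 + $1,178.14 = $8,925.42
Ending inventory (cost pool remaining) = $1,456.73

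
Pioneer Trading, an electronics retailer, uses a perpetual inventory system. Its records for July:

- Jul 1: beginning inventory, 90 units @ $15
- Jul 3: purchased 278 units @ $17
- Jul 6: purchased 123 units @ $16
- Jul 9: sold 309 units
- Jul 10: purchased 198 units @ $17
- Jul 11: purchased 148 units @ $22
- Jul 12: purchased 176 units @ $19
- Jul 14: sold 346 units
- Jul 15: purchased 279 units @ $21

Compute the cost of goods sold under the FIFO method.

COGS = $10,832

Jul 9, 309 sold [FIFO — oldest first]: 90 @ $15 + 219 @ $17 = $5,073
Jul 14, 346 sold [FIFO — oldest first]: 59 @ $17 + 123 @ $16 + 164 @ $17 = $5,759
Total COGS = $5,073 + $5,759 = $10,832
Ending inventory: 34 @ $17 + 148 @ $22 + 176 @ $19 + 279 @ $21 = $13,037
Check: goods available $23,869 = COGS $10,832 + ending $13,037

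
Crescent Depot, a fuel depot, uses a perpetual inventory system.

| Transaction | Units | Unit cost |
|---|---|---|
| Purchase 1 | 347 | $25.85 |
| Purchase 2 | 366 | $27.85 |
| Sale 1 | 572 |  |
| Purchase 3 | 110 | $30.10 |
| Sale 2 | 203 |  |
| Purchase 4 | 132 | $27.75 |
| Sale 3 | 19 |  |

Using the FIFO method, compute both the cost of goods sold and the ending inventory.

Sale 1 (572) [FIFO — oldest first]: 347 @ $25.85 + 225 @ $27.85 = $15,236.20
Sale 2 (203) [FIFO — oldest first]: 141 @ $27.85 + 62 @ $30.10 = $5,793.05
Sale 3 (19) [FIFO — oldest first]: 19 @ $30.10 = $571.90
Total COGS = $15,236.20 + $5,793.05 + $571.90 = $21,601.15
Ending inventory: 29 @ $30.10 + 132 @ $27.75 = $4,535.90

COGS = $21,601.15; ending inventory = $4,535.90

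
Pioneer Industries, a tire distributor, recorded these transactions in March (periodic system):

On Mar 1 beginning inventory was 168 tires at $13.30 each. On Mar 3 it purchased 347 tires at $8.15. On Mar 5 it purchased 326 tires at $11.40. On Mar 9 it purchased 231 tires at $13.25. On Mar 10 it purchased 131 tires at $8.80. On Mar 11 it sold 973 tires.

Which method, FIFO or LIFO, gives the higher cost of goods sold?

FIFO COGS: 168 @ $13.30 + 347 @ $8.15 + 326 @ $11.40 + 132 @ $13.25 = $10,527.85
LIFO COGS: 131 @ $8.80 + 231 @ $13.25 + 326 @ $11.40 + 285 @ $8.15 = $10,252.70

FIFO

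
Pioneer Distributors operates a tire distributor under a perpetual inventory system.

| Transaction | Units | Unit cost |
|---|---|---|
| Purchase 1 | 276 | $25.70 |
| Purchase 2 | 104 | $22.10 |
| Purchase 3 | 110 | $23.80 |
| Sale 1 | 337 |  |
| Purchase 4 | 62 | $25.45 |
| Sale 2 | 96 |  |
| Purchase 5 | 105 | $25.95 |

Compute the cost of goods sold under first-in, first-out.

Sale 1 (337) [FIFO — oldest first]: 276 @ $25.70 + 61 @ $22.10 = $8,441.30
Sale 2 (96) [FIFO — oldest first]: 43 @ $22.10 + 53 @ $23.80 = $2,211.70
Total COGS = $8,441.30 + $2,211.70 = $10,653.00
Ending inventory: 57 @ $23.80 + 62 @ $25.45 + 105 @ $25.95 = $5,659.25
Check: goods available $16,312.25 = COGS $10,653.00 + ending $5,659.25

COGS = $10,653.00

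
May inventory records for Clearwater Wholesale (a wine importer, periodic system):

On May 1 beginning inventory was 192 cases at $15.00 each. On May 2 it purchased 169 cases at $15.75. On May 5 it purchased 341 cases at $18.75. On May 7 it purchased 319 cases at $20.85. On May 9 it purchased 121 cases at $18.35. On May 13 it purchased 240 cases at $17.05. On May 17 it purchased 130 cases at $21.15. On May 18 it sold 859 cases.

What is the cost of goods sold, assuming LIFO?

May 18, 859 sold [LIFO — newest first]: 130 @ $21.15 + 240 @ $17.05 + 121 @ $18.35 + 319 @ $20.85 + 49 @ $18.75 = $16,631.75
Ending inventory: 192 @ $15.00 + 169 @ $15.75 + 292 @ $18.75 = $11,016.75
Check: goods available $27,648.50 = COGS $16,631.75 + ending $11,016.75

COGS = $16,631.75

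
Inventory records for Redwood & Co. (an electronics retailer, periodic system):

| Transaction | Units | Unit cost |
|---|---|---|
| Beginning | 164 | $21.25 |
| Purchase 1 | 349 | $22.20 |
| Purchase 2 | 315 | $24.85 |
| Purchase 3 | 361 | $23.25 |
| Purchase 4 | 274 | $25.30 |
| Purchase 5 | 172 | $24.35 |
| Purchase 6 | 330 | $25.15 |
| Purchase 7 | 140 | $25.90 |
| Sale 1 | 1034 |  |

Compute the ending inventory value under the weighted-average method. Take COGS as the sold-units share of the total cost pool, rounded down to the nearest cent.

Ending inventory = $25,693.68

Sale 1, sell 1034: 1034/2105 × $50,499.70 → $24,806.02
Ending inventory (cost pool remaining) = $25,693.68
Check: goods available $50,499.70 = COGS $24,806.02 + ending $25,693.68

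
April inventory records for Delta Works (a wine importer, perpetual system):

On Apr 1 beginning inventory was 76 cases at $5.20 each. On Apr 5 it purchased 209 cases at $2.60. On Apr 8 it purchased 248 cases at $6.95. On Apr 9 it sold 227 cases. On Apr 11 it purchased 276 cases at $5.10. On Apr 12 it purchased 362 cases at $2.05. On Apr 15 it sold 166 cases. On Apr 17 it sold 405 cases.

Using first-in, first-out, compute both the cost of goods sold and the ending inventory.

COGS = $4,013.70; ending inventory = $798.20

Apr 9, 227 sold [FIFO — oldest first]: 76 @ $5.20 + 151 @ $2.60 = $787.80
Apr 15, 166 sold [FIFO — oldest first]: 58 @ $2.60 + 108 @ $6.95 = $901.40
Apr 17, 405 sold [FIFO — oldest first]: 140 @ $6.95 + 265 @ $5.10 = $2,324.50
Total COGS = $787.80 + $901.40 + $2,324.50 = $4,013.70
Ending inventory: 11 @ $5.10 + 362 @ $2.05 = $798.20
Check: goods available $4,811.90 = COGS $4,013.70 + ending $798.20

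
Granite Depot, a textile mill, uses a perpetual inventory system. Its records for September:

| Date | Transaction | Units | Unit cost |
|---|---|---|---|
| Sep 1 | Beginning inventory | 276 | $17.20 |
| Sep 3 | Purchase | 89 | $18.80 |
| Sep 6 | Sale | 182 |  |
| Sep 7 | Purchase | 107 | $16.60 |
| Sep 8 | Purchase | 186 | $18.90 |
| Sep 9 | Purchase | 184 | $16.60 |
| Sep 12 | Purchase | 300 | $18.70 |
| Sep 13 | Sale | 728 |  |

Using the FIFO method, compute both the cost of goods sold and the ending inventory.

COGS = $16,038.00; ending inventory = $4,338.40

Sep 6, 182 sold [FIFO — oldest first]: 182 @ $17.20 = $3,130.40
Sep 13, 728 sold [FIFO — oldest first]: 94 @ $17.20 + 89 @ $18.80 + 107 @ $16.60 + 186 @ $18.90 + 184 @ $16.60 + 68 @ $18.70 = $12,907.60
Total COGS = $3,130.40 + $12,907.60 = $16,038.00
Ending inventory: 232 @ $18.70 = $4,338.40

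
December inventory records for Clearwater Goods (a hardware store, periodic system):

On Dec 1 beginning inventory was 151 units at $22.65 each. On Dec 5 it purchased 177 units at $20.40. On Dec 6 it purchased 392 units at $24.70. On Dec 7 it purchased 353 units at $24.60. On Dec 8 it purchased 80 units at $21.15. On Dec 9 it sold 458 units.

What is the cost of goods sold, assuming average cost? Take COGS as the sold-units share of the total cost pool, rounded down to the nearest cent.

COGS = $10,760.47

Dec 9, sell 458: 458/1153 × $27,089.15 → $10,760.47
Ending inventory (cost pool remaining) = $16,328.68
Check: goods available $27,089.15 = COGS $10,760.47 + ending $16,328.68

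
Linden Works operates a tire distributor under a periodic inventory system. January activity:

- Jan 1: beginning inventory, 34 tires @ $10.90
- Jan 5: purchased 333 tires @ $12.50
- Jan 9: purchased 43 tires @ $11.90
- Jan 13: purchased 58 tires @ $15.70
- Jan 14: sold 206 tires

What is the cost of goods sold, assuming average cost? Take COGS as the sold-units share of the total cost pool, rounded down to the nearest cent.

COGS = $2,621.39

Jan 14, sell 206: 206/468 × $5,955.40 → $2,621.39
Ending inventory (cost pool remaining) = $3,334.01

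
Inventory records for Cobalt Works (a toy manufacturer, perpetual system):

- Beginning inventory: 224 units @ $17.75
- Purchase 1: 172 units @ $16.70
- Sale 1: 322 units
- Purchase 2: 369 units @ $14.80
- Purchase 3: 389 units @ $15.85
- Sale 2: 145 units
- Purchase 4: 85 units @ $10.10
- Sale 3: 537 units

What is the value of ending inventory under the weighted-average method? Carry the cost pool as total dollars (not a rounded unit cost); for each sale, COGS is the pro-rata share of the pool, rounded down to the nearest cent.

After Beginning: 224 on hand, pool $3,976.00 (≈ $17.7500 each)
After Purchase 1: 396 on hand, pool $6,848.40 (≈ $17.2939 each)
Sale 1, sell 322: 322/396 × $6,848.40 → $5,568.64
After Purchase 2: 443 on hand, pool $6,740.96 (≈ $15.2166 each)
After Purchase 3: 832 on hand, pool $12,906.61 (≈ $15.5128 each)
Sale 2, sell 145: 145/832 × $12,906.61 → $2,249.34
After Purchase 4: 772 on hand, pool $11,515.77 (≈ $14.9168 each)
Sale 3, sell 537: 537/772 × $11,515.77 → $8,010.32
Total COGS = $5,568.64 + $2,249.34 + $8,010.32 = $15,828.30
Ending inventory (cost pool remaining) = $3,505.45

Ending inventory = $3,505.45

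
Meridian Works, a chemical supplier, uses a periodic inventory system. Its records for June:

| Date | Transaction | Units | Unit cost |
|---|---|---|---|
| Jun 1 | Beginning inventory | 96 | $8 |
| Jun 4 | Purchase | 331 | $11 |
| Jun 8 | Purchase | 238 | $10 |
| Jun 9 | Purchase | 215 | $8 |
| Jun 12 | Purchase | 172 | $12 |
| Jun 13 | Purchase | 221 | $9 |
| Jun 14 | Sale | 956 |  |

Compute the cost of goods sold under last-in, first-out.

COGS = $9,363

Jun 14, 956 sold [LIFO — newest first]: 221 @ $9 + 172 @ $12 + 215 @ $8 + 238 @ $10 + 110 @ $11 = $9,363
Ending inventory: 96 @ $8 + 221 @ $11 = $3,199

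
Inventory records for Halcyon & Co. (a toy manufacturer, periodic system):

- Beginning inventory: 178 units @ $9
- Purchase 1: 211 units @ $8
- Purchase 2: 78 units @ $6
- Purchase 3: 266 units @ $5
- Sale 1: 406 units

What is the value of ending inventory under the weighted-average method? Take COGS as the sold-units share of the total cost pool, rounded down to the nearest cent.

Sale 1, sell 406: 406/733 × $5,088.00 → $2,818.18
Ending inventory (cost pool remaining) = $2,269.82
Check: goods available $5,088.00 = COGS $2,818.18 + ending $2,269.82

Ending inventory = $2,269.82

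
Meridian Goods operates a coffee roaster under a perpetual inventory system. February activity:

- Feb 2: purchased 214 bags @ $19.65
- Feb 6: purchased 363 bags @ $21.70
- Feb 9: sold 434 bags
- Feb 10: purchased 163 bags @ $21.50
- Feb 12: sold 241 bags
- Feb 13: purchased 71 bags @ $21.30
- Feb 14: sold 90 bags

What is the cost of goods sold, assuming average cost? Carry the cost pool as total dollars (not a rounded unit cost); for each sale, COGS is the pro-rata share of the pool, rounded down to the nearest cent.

After Feb 2: 214 on hand, pool $4,205.10 (≈ $19.6500 each)
After Feb 6: 577 on hand, pool $12,082.20 (≈ $20.9397 each)
Feb 9, sell 434: 434/577 × $12,082.20 → $9,087.82
After Feb 10: 306 on hand, pool $6,498.88 (≈ $21.2382 each)
Feb 12, sell 241: 241/306 × $6,498.88 → $5,118.39
After Feb 13: 136 on hand, pool $2,892.79 (≈ $21.2705 each)
Feb 14, sell 90: 90/136 × $2,892.79 → $1,914.34
Total COGS = $9,087.82 + $5,118.39 + $1,914.34 = $16,120.55
Ending inventory (cost pool remaining) = $978.45
Check: goods available $17,099.00 = COGS $16,120.55 + ending $978.45

COGS = $16,120.55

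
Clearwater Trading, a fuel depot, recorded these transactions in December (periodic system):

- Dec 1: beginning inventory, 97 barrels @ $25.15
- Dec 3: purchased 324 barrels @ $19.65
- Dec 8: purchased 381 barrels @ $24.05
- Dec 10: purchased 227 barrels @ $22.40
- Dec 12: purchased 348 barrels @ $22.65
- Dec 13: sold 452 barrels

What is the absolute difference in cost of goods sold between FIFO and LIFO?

FIFO COGS: 97 @ $25.15 + 324 @ $19.65 + 31 @ $24.05 = $9,551.70
LIFO COGS: 348 @ $22.65 + 104 @ $22.40 = $10,211.80
Difference = |$9,551.70 − $10,211.80| = $660.10

$660.10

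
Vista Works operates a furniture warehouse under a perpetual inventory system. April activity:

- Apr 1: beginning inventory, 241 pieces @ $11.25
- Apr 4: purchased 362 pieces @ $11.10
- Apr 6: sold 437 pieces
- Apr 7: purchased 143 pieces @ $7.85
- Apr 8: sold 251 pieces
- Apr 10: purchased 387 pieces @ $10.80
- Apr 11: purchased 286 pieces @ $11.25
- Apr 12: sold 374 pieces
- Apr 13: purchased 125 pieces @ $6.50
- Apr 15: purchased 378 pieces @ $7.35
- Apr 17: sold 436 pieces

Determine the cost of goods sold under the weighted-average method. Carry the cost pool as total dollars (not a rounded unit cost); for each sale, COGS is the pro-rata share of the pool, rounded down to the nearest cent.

After Apr 1: 241 on hand, pool $2,711.25 (≈ $11.2500 each)
After Apr 4: 603 on hand, pool $6,729.45 (≈ $11.1600 each)
Apr 6, sell 437: 437/603 × $6,729.45 → $4,876.89
After Apr 7: 309 on hand, pool $2,975.11 (≈ $9.6282 each)
Apr 8, sell 251: 251/309 × $2,975.11 → $2,416.67
After Apr 10: 445 on hand, pool $4,738.04 (≈ $10.6473 each)
After Apr 11: 731 on hand, pool $7,955.54 (≈ $10.8831 each)
Apr 12, sell 374: 374/731 × $7,955.54 → $4,070.27
After Apr 13: 482 on hand, pool $4,697.77 (≈ $9.7464 each)
After Apr 15: 860 on hand, pool $7,476.07 (≈ $8.6931 each)
Apr 17, sell 436: 436/860 × $7,476.07 → $3,790.19
Total COGS = $4,876.89 + $2,416.67 + $4,070.27 + $3,790.19 = $15,154.02
Ending inventory (cost pool remaining) = $3,685.88
Check: goods available $18,839.90 = COGS $15,154.02 + ending $3,685.88

COGS = $15,154.02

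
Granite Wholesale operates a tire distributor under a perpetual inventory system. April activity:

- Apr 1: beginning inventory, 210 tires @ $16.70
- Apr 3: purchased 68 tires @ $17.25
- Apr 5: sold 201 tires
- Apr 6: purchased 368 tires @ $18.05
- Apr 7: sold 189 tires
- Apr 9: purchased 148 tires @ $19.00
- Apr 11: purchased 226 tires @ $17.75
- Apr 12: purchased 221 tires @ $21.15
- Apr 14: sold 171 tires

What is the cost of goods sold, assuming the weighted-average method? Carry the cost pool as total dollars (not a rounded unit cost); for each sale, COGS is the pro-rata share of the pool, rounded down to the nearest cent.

COGS = $9,983.46

After Apr 1: 210 on hand, pool $3,507.00 (≈ $16.7000 each)
After Apr 3: 278 on hand, pool $4,680.00 (≈ $16.8345 each)
Apr 5, sell 201: 201/278 × $4,680.00 → $3,383.74
After Apr 6: 445 on hand, pool $7,938.66 (≈ $17.8397 each)
Apr 7, sell 189: 189/445 × $7,938.66 → $3,371.70
After Apr 9: 404 on hand, pool $7,378.96 (≈ $18.2648 each)
After Apr 11: 630 on hand, pool $11,390.46 (≈ $18.0801 each)
After Apr 12: 851 on hand, pool $16,064.61 (≈ $18.8773 each)
Apr 14, sell 171: 171/851 × $16,064.61 → $3,228.02
Total COGS = $3,383.74 + $3,371.70 + $3,228.02 = $9,983.46
Ending inventory (cost pool remaining) = $12,836.59
Check: goods available $22,820.05 = COGS $9,983.46 + ending $12,836.59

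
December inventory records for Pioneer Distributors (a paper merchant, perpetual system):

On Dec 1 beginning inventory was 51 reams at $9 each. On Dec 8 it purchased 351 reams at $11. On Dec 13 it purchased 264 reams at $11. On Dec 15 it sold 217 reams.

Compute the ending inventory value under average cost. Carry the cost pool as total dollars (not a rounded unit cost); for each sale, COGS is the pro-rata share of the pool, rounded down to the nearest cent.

After Dec 1: 51 on hand, pool $459.00 (≈ $9.0000 each)
After Dec 8: 402 on hand, pool $4,320.00 (≈ $10.7463 each)
After Dec 13: 666 on hand, pool $7,224.00 (≈ $10.8468 each)
Dec 15, sell 217: 217/666 × $7,224.00 → $2,353.76
Ending inventory (cost pool remaining) = $4,870.24
Check: goods available $7,224.00 = COGS $2,353.76 + ending $4,870.24

Ending inventory = $4,870.24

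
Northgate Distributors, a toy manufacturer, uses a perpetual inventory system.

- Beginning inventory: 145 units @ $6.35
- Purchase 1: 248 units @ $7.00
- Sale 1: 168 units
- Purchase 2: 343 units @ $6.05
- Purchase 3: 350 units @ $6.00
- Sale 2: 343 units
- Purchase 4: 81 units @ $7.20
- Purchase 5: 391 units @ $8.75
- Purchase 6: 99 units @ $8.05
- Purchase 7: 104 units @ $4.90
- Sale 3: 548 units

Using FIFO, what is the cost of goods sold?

Sale 1 (168) [FIFO — oldest first]: 145 @ $6.35 + 23 @ $7.00 = $1,081.75
Sale 2 (343) [FIFO — oldest first]: 225 @ $7.00 + 118 @ $6.05 = $2,288.90
Sale 3 (548) [FIFO — oldest first]: 225 @ $6.05 + 323 @ $6.00 = $3,299.25
Total COGS = $1,081.75 + $2,288.90 + $3,299.25 = $6,669.90
Ending inventory: 27 @ $6.00 + 81 @ $7.20 + 391 @ $8.75 + 99 @ $8.05 + 104 @ $4.90 = $5,473.00

COGS = $6,669.90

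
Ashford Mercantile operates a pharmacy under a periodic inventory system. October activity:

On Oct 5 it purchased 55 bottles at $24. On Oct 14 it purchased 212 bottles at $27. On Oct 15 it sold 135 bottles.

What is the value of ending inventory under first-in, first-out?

Ending inventory = $3,564

Oct 15, 135 sold [FIFO — oldest first]: 55 @ $24 + 80 @ $27 = $3,480
Ending inventory: 132 @ $27 = $3,564
Check: goods available $7,044 = COGS $3,480 + ending $3,564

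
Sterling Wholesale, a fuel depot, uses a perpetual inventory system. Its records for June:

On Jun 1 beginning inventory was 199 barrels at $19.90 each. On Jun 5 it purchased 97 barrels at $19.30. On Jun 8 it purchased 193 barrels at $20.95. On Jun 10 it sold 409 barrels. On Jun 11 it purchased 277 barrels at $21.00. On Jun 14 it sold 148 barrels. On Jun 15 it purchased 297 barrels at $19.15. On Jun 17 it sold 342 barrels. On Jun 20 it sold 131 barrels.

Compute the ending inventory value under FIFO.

Jun 10, 409 sold [FIFO — oldest first]: 199 @ $19.90 + 97 @ $19.30 + 113 @ $20.95 = $8,199.55
Jun 14, 148 sold [FIFO — oldest first]: 80 @ $20.95 + 68 @ $21.00 = $3,104.00
Jun 17, 342 sold [FIFO — oldest first]: 209 @ $21.00 + 133 @ $19.15 = $6,935.95
Jun 20, 131 sold [FIFO — oldest first]: 131 @ $19.15 = $2,508.65
Total COGS = $8,199.55 + $3,104.00 + $6,935.95 + $2,508.65 = $20,748.15
Ending inventory: 33 @ $19.15 = $631.95
Check: goods available $21,380.10 = COGS $20,748.15 + ending $631.95

Ending inventory = $631.95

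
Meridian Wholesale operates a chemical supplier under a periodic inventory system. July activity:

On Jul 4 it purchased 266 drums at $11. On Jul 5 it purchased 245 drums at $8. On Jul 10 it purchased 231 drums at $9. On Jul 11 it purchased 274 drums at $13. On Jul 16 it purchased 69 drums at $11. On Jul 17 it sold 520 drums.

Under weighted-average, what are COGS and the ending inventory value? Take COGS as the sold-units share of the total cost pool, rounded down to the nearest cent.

COGS = $5,408.95; ending inventory = $5,877.05

Jul 17, sell 520: 520/1085 × $11,286.00 → $5,408.95
Ending inventory (cost pool remaining) = $5,877.05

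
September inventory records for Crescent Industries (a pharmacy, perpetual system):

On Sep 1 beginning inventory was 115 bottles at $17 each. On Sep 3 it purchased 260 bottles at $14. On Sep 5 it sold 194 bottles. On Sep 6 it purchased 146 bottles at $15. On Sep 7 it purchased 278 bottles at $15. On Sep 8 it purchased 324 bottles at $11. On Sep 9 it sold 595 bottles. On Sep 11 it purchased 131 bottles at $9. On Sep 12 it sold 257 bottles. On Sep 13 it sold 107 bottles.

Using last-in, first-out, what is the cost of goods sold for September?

COGS = $14,981

Sep 5, 194 sold [LIFO — newest first]: 194 @ $14 = $2,716
Sep 9, 595 sold [LIFO — newest first]: 324 @ $11 + 271 @ $15 = $7,629
Sep 12, 257 sold [LIFO — newest first]: 131 @ $9 + 7 @ $15 + 119 @ $15 = $3,069
Sep 13, 107 sold [LIFO — newest first]: 27 @ $15 + 66 @ $14 + 14 @ $17 = $1,567
Total COGS = $2,716 + $7,629 + $3,069 + $1,567 = $14,981
Ending inventory: 101 @ $17 = $1,717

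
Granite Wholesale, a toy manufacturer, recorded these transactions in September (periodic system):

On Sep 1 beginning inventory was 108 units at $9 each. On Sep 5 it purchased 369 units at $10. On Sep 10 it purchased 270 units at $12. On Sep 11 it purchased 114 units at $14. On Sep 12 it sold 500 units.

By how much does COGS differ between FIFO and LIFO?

FIFO COGS: 108 @ $9 + 369 @ $10 + 23 @ $12 = $4,938
LIFO COGS: 114 @ $14 + 270 @ $12 + 116 @ $10 = $5,996
Difference = |$4,938 − $5,996| = $1,058

$1,058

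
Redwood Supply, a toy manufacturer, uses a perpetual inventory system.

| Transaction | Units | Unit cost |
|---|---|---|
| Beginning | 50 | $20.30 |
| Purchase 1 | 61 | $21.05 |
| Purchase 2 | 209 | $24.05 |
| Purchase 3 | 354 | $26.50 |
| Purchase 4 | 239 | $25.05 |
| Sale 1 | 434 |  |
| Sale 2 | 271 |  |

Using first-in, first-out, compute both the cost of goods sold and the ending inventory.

Sale 1 (434) [FIFO — oldest first]: 50 @ $20.30 + 61 @ $21.05 + 209 @ $24.05 + 114 @ $26.50 = $10,346.50
Sale 2 (271) [FIFO — oldest first]: 240 @ $26.50 + 31 @ $25.05 = $7,136.55
Total COGS = $10,346.50 + $7,136.55 = $17,483.05
Ending inventory: 208 @ $25.05 = $5,210.40

COGS = $17,483.05; ending inventory = $5,210.40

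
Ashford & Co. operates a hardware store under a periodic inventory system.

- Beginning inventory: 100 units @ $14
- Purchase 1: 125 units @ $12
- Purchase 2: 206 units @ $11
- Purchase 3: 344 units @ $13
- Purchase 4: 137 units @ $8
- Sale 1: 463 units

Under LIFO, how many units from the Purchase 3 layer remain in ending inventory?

18

Sale 1 (463) [LIFO — newest first]: 137 @ $8 + 326 @ $13 = $5,334
Ending inventory: 100 @ $14 + 125 @ $12 + 206 @ $11 + 18 @ $13 = $5,400
Check: goods available $10,734 = COGS $5,334 + ending $5,400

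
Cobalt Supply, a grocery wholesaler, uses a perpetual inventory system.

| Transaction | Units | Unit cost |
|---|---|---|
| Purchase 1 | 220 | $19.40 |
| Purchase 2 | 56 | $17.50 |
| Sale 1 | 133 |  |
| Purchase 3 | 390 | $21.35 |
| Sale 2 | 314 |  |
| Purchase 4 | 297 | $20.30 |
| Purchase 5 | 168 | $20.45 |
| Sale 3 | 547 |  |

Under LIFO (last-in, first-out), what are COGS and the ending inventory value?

COGS = $20,381.40; ending inventory = $2,657.80

Sale 1 (133) [LIFO — newest first]: 56 @ $17.50 + 77 @ $19.40 = $2,473.80
Sale 2 (314) [LIFO — newest first]: 314 @ $21.35 = $6,703.90
Sale 3 (547) [LIFO — newest first]: 168 @ $20.45 + 297 @ $20.30 + 76 @ $21.35 + 6 @ $19.40 = $11,203.70
Total COGS = $2,473.80 + $6,703.90 + $11,203.70 = $20,381.40
Ending inventory: 137 @ $19.40 = $2,657.80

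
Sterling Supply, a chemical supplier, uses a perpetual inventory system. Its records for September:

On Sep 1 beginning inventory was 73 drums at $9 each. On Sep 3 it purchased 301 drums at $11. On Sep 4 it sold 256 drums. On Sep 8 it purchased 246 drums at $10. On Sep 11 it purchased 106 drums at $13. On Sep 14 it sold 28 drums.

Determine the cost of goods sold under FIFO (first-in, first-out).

Sep 4, 256 sold [FIFO — oldest first]: 73 @ $9 + 183 @ $11 = $2,670
Sep 14, 28 sold [FIFO — oldest first]: 28 @ $11 = $308
Total COGS = $2,670 + $308 = $2,978
Ending inventory: 90 @ $11 + 246 @ $10 + 106 @ $13 = $4,828
Check: goods available $7,806 = COGS $2,978 + ending $4,828

COGS = $2,978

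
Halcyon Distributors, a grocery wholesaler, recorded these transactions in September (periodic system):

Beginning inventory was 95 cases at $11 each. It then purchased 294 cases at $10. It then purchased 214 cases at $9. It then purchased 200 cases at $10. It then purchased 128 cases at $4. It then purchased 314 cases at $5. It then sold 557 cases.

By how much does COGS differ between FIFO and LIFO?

FIFO COGS: 95 @ $11 + 294 @ $10 + 168 @ $9 = $5,497
LIFO COGS: 314 @ $5 + 128 @ $4 + 115 @ $10 = $3,232
Difference = |$5,497 − $3,232| = $2,265

$2,265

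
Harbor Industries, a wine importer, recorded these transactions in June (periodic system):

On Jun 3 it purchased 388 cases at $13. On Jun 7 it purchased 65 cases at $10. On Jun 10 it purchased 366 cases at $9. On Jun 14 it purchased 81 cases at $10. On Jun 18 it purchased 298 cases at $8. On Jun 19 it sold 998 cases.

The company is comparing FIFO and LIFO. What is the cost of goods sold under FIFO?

COGS = $10,582

FIFO COGS: 388 @ $13 + 65 @ $10 + 366 @ $9 + 81 @ $10 + 98 @ $8 = $10,582
LIFO COGS: 298 @ $8 + 81 @ $10 + 366 @ $9 + 65 @ $10 + 188 @ $13 = $9,582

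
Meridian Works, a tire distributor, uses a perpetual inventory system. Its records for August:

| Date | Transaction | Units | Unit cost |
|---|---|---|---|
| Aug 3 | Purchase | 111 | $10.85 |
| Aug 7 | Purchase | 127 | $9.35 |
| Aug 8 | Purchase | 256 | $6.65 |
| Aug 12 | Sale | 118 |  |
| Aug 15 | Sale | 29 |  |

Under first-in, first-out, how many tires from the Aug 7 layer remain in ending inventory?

91

Aug 12, 118 sold [FIFO — oldest first]: 111 @ $10.85 + 7 @ $9.35 = $1,269.80
Aug 15, 29 sold [FIFO — oldest first]: 29 @ $9.35 = $271.15
Total COGS = $1,269.80 + $271.15 = $1,540.95
Ending inventory: 91 @ $9.35 + 256 @ $6.65 = $2,553.25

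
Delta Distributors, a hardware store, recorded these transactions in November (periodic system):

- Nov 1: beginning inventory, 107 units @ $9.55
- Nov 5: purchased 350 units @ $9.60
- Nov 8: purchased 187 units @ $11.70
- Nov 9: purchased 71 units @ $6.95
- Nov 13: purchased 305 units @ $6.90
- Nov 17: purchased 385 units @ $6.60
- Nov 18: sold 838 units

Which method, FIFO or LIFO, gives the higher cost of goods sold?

FIFO

FIFO COGS: 107 @ $9.55 + 350 @ $9.60 + 187 @ $11.70 + 71 @ $6.95 + 123 @ $6.90 = $7,911.90
LIFO COGS: 385 @ $6.60 + 305 @ $6.90 + 71 @ $6.95 + 77 @ $11.70 = $6,039.85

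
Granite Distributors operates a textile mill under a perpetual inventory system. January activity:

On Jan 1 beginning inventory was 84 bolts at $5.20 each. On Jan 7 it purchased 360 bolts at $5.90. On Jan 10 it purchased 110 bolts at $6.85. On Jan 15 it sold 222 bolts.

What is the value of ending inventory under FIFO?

Jan 15, 222 sold [FIFO — oldest first]: 84 @ $5.20 + 138 @ $5.90 = $1,251.00
Ending inventory: 222 @ $5.90 + 110 @ $6.85 = $2,063.30
Check: goods available $3,314.30 = COGS $1,251.00 + ending $2,063.30

Ending inventory = $2,063.30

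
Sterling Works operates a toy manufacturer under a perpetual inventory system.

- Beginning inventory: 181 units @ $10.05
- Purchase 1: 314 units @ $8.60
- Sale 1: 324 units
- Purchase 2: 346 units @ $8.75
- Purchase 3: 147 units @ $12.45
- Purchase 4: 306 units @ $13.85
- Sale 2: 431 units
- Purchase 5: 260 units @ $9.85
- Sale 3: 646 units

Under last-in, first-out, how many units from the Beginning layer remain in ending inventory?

153

Sale 1 (324) [LIFO — newest first]: 314 @ $8.60 + 10 @ $10.05 = $2,800.90
Sale 2 (431) [LIFO — newest first]: 306 @ $13.85 + 125 @ $12.45 = $5,794.35
Sale 3 (646) [LIFO — newest first]: 260 @ $9.85 + 22 @ $12.45 + 346 @ $8.75 + 18 @ $10.05 = $6,043.30
Total COGS = $2,800.90 + $5,794.35 + $6,043.30 = $14,638.55
Ending inventory: 153 @ $10.05 = $1,537.65
Check: goods available $16,176.20 = COGS $14,638.55 + ending $1,537.65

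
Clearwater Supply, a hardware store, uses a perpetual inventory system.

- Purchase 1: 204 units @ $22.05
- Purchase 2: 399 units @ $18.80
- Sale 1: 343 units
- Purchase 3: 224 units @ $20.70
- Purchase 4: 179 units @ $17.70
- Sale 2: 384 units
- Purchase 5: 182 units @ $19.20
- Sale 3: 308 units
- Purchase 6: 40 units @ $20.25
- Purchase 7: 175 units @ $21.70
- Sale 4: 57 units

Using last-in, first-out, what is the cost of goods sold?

Sale 1 (343) [LIFO — newest first]: 343 @ $18.80 = $6,448.40
Sale 2 (384) [LIFO — newest first]: 179 @ $17.70 + 205 @ $20.70 = $7,411.80
Sale 3 (308) [LIFO — newest first]: 182 @ $19.20 + 19 @ $20.70 + 56 @ $18.80 + 51 @ $22.05 = $6,065.05
Sale 4 (57) [LIFO — newest first]: 57 @ $21.70 = $1,236.90
Total COGS = $6,448.40 + $7,411.80 + $6,065.05 + $1,236.90 = $21,162.15
Ending inventory: 153 @ $22.05 + 40 @ $20.25 + 118 @ $21.70 = $6,744.25
Check: goods available $27,906.40 = COGS $21,162.15 + ending $6,744.25

COGS = $21,162.15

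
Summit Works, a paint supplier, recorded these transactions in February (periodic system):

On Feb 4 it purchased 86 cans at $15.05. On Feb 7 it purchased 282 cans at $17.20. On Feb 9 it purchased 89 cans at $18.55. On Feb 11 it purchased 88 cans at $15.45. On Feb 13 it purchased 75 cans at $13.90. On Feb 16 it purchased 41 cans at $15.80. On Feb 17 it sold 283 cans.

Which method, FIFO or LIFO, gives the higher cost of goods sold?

FIFO

FIFO COGS: 86 @ $15.05 + 197 @ $17.20 = $4,682.70
LIFO COGS: 41 @ $15.80 + 75 @ $13.90 + 88 @ $15.45 + 79 @ $18.55 = $4,515.35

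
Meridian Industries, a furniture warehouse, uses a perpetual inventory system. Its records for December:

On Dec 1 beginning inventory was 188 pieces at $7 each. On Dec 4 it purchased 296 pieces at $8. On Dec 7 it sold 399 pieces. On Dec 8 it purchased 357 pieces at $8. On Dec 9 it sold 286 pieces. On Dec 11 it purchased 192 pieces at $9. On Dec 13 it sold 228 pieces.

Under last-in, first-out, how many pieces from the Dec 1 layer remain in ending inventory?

Dec 7, 399 sold [LIFO — newest first]: 296 @ $8 + 103 @ $7 = $3,089
Dec 9, 286 sold [LIFO — newest first]: 286 @ $8 = $2,288
Dec 13, 228 sold [LIFO — newest first]: 192 @ $9 + 36 @ $8 = $2,016
Total COGS = $3,089 + $2,288 + $2,016 = $7,393
Ending inventory: 85 @ $7 + 35 @ $8 = $875

85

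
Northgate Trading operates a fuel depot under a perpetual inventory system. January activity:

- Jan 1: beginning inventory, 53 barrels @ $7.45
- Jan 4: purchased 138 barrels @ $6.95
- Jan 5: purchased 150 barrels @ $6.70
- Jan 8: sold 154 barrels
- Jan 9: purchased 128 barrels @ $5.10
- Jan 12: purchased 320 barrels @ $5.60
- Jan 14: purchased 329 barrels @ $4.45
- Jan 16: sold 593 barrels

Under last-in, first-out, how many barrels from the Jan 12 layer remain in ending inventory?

Jan 8, 154 sold [LIFO — newest first]: 150 @ $6.70 + 4 @ $6.95 = $1,032.80
Jan 16, 593 sold [LIFO — newest first]: 329 @ $4.45 + 264 @ $5.60 = $2,942.45
Total COGS = $1,032.80 + $2,942.45 = $3,975.25
Ending inventory: 53 @ $7.45 + 134 @ $6.95 + 128 @ $5.10 + 56 @ $5.60 = $2,292.55
Check: goods available $6,267.80 = COGS $3,975.25 + ending $2,292.55

56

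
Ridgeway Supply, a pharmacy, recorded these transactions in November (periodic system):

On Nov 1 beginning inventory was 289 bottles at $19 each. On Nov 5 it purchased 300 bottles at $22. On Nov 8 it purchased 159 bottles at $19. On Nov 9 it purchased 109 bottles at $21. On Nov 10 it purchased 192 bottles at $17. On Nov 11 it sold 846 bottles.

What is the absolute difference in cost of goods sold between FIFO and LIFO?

$362

FIFO COGS: 289 @ $19 + 300 @ $22 + 159 @ $19 + 98 @ $21 = $17,170
LIFO COGS: 192 @ $17 + 109 @ $21 + 159 @ $19 + 300 @ $22 + 86 @ $19 = $16,808
Difference = |$17,170 − $16,808| = $362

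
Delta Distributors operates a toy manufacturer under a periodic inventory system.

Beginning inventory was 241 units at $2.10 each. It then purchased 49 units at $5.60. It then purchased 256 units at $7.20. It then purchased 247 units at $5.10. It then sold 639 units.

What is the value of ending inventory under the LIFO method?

Ending inventory = $323.40

Sale 1 (639) [LIFO — newest first]: 247 @ $5.10 + 256 @ $7.20 + 49 @ $5.60 + 87 @ $2.10 = $3,560.00
Ending inventory: 154 @ $2.10 = $323.40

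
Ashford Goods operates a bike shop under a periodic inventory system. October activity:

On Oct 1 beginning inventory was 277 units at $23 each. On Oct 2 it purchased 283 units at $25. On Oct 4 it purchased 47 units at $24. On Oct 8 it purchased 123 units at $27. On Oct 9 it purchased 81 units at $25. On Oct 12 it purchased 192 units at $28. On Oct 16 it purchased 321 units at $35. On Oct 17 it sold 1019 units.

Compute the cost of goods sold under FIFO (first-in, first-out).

Oct 17, 1019 sold [FIFO — oldest first]: 277 @ $23 + 283 @ $25 + 47 @ $24 + 123 @ $27 + 81 @ $25 + 192 @ $28 + 16 @ $35 = $25,856
Ending inventory: 305 @ $35 = $10,675

COGS = $25,856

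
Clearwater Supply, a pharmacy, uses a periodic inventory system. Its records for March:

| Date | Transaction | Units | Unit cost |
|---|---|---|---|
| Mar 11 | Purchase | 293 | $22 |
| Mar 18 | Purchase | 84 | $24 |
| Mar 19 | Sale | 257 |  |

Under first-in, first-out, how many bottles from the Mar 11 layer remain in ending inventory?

36

Mar 19, 257 sold [FIFO — oldest first]: 257 @ $22 = $5,654
Ending inventory: 36 @ $22 + 84 @ $24 = $2,808
Check: goods available $8,462 = COGS $5,654 + ending $2,808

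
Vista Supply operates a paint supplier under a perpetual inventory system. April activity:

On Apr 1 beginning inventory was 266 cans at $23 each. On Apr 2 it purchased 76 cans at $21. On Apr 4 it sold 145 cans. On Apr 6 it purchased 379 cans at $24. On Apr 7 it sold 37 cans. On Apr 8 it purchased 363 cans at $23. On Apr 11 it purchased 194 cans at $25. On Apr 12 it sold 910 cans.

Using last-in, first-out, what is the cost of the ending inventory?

Ending inventory = $4,278

Apr 4, 145 sold [LIFO — newest first]: 76 @ $21 + 69 @ $23 = $3,183
Apr 7, 37 sold [LIFO — newest first]: 37 @ $24 = $888
Apr 12, 910 sold [LIFO — newest first]: 194 @ $25 + 363 @ $23 + 342 @ $24 + 11 @ $23 = $21,660
Total COGS = $3,183 + $888 + $21,660 = $25,731
Ending inventory: 186 @ $23 = $4,278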